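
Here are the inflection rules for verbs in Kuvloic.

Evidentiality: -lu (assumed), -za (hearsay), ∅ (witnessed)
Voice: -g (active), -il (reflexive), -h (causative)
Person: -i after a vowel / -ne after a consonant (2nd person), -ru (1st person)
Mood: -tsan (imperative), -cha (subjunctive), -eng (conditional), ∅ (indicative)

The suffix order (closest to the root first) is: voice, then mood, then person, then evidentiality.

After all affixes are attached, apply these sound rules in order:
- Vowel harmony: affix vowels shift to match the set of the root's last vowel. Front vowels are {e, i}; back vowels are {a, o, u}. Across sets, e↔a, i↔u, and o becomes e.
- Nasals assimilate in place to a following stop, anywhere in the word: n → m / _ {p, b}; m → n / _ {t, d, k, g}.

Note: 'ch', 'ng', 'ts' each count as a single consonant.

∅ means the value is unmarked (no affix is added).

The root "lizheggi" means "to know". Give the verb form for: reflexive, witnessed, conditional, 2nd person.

lizheggiilengne

Attach voice reflexive -il → lizheggiil.
Attach mood conditional -eng → lizheggiileng.
Attach person 2nd person -ne (after consonant 'ng') → lizheggiilengne.
evidentiality = witnessed: zero marking, form stays lizheggiilengne.
Vowel harmony: no change.
Nasal assimilation: no change.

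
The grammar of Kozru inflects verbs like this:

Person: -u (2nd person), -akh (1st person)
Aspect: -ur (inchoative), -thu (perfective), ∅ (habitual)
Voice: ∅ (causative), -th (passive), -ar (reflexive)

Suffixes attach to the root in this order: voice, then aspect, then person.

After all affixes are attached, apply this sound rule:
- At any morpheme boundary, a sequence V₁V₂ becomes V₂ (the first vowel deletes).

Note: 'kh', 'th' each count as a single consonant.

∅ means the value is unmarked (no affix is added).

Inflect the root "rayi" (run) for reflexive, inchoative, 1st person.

rayarurakh

Attach voice reflexive -ar → rayiar.
Attach aspect inchoative -ur → rayiarur.
Attach person 1st person -akh → rayiarurakh.
Apply vowel deletion: rayiarurakh → rayarurakh.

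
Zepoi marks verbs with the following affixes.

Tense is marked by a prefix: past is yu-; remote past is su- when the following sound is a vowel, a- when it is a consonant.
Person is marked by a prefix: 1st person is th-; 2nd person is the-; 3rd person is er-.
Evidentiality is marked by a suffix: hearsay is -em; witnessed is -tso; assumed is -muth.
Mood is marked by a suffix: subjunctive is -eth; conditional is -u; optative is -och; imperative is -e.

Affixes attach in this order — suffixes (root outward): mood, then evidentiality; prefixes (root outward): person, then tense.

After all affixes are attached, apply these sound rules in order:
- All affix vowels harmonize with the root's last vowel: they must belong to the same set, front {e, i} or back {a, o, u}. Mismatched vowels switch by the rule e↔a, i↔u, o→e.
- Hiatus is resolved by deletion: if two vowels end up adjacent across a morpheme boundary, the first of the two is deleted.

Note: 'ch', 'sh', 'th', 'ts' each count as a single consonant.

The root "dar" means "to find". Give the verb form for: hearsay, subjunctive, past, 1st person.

Attach mood subjunctive -eth → dareth.
Attach evidentiality hearsay -em → darethem.
Attach person 1st person th- → thdarethem.
Attach tense past yu- → yuthdarethem.
Apply vowel harmony: yuthdarethem → yuthdaratham.
Vowel deletion: no change.

yuthdaratham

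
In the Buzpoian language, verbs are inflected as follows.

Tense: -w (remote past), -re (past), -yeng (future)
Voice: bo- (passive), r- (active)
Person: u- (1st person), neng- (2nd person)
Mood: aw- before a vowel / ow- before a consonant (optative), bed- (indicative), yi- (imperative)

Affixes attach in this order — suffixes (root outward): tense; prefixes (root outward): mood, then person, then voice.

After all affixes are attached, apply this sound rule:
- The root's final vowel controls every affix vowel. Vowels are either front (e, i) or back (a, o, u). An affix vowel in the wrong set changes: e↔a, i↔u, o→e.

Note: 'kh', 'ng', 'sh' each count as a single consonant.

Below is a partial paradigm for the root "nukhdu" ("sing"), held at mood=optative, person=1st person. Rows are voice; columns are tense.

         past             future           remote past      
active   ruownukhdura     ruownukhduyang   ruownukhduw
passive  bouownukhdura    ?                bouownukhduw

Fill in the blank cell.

Attach mood optative ow- (before consonant 'n') → ownukhdu.
Attach person 1st person u- → uownukhdu.
Attach tense future -yeng → uownukhduyeng.
Attach voice passive bo- → bouownukhduyeng.
Apply vowel harmony: bouownukhduyeng → bouownukhduyang.

bouownukhduyang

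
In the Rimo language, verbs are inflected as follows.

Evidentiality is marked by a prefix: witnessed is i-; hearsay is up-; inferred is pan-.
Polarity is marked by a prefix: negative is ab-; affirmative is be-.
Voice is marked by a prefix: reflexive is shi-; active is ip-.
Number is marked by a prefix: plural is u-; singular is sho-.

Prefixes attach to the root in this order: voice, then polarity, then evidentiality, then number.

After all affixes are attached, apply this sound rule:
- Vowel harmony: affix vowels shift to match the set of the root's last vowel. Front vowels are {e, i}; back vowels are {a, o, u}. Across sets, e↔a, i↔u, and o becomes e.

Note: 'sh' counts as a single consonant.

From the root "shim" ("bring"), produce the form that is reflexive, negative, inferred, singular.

Attach voice reflexive shi- → shishim.
Attach polarity negative ab- → abshishim.
Attach evidentiality inferred pan- → panabshishim.
Attach number singular sho- → shopanabshishim.
Apply vowel harmony: shopanabshishim → shepenebshishim.

shepenebshishim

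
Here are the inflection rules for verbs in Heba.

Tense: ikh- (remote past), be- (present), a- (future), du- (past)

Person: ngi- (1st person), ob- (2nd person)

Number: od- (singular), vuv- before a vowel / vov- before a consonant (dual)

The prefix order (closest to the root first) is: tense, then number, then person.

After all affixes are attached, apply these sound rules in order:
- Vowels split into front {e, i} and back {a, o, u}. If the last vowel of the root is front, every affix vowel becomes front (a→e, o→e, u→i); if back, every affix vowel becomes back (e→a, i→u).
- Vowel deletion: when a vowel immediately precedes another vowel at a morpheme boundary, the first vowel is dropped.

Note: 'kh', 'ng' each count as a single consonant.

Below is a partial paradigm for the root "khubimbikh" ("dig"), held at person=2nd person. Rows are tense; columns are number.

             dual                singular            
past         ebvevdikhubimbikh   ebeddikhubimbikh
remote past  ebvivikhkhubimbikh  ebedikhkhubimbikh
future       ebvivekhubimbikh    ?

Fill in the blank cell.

ebedekhubimbikh

Attach tense future a- → akhubimbikh.
Attach number singular od- → odakhubimbikh.
Attach person 2nd person ob- → obodakhubimbikh.
Apply vowel harmony: obodakhubimbikh → ebedekhubimbikh.
Vowel deletion: no change.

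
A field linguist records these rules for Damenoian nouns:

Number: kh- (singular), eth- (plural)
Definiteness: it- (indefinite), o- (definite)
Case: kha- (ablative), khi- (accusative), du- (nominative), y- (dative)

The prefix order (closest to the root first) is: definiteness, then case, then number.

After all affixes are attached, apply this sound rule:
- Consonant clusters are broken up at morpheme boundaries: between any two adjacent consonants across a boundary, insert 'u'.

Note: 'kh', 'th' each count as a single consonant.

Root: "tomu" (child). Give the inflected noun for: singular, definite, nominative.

Attach definiteness definite o- → otomu.
Attach case nominative du- → duotomu.
Attach number singular kh- → khduotomu.
Apply epenthesis: khduotomu → khuduotomu.

khuduotomu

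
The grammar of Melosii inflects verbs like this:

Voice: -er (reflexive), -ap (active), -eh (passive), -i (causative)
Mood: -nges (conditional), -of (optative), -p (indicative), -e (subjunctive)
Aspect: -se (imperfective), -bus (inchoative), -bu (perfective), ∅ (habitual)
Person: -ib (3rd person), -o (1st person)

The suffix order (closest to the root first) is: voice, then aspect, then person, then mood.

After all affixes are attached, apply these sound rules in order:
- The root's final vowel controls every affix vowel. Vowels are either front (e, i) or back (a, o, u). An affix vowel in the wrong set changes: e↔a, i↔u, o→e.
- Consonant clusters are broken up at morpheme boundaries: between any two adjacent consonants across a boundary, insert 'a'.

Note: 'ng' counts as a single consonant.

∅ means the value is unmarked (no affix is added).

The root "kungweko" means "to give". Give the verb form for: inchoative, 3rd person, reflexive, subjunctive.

kungwekoarabusuba

Attach voice reflexive -er → kungwekoer.
Attach aspect inchoative -bus → kungwekoerbus.
Attach person 3rd person -ib → kungwekoerbusib.
Attach mood subjunctive -e → kungwekoerbusibe.
Apply vowel harmony: kungwekoerbusibe → kungwekoarbusuba.
Apply epenthesis: kungwekoarbusuba → kungwekoarabusuba.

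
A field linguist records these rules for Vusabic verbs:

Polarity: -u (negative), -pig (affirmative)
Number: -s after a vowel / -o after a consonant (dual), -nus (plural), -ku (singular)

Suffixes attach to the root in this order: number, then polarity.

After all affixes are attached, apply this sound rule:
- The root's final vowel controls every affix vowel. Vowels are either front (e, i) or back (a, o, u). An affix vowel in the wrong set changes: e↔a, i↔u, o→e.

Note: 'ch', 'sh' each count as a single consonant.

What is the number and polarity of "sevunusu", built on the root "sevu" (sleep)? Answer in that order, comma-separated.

Segment: sevu-nus-u.
number: -nus → plural.
polarity: -u → negative.

plural, negative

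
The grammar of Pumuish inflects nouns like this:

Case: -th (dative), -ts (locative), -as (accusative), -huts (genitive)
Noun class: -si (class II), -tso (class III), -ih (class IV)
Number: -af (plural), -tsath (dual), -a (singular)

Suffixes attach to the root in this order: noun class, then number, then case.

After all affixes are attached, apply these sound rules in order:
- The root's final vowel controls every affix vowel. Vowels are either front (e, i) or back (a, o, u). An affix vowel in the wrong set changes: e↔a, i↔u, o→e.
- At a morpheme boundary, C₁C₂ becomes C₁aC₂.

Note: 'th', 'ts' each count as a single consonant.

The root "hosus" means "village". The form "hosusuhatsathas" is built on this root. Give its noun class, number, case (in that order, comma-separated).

Segment: hosus-ih-tsath-as.
noun class: -ih → class IV.
number: -tsath → dual.
case: -as → accusative.

class IV, dual, accusative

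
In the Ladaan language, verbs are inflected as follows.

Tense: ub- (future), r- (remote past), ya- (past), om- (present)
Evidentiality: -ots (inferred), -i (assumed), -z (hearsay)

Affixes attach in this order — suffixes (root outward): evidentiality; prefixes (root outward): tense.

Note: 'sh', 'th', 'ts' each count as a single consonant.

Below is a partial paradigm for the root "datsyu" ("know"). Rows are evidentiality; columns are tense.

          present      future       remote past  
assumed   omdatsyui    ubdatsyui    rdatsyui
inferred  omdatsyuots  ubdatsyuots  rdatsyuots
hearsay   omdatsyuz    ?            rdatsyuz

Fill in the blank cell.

ubdatsyuz

Attach evidentiality hearsay -z → datsyuz.
Attach tense future ub- → ubdatsyuz.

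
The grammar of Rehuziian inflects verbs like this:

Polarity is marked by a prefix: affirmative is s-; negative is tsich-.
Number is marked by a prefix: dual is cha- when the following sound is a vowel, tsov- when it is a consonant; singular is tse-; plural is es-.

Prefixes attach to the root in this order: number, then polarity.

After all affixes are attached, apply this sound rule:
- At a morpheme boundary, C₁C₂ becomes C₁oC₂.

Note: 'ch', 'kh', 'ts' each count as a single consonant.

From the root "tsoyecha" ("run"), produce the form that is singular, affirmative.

sotsetsoyecha

Attach number singular tse- → tsetsoyecha.
Attach polarity affirmative s- → stsetsoyecha.
Apply epenthesis: stsetsoyecha → sotsetsoyecha.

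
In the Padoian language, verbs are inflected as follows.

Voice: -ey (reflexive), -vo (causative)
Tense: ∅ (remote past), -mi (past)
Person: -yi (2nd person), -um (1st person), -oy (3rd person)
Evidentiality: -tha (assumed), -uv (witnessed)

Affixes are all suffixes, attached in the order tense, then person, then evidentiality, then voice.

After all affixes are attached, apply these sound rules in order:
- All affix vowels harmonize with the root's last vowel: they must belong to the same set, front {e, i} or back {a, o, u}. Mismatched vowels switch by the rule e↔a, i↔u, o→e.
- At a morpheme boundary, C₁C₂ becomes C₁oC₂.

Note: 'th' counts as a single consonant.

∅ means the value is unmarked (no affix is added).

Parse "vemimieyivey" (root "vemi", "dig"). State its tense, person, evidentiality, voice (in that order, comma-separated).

past, 3rd person, witnessed, reflexive

Segment: vemi-mi-oy-uv-ey.
tense: -mi → past.
person: -oy → 3rd person.
evidentiality: -uv → witnessed.
voice: -ey → reflexive.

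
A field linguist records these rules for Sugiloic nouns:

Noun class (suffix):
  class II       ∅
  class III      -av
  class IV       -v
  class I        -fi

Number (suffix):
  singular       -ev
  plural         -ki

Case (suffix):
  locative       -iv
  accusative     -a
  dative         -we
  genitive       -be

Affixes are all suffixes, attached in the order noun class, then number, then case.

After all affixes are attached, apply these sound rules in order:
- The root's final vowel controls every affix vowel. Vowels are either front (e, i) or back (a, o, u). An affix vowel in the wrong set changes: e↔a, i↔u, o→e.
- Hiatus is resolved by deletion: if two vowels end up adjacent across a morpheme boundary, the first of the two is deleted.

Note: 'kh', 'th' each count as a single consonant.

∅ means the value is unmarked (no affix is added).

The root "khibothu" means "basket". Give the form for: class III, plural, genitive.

khibothavkuba

Attach noun class class III -av → khibothuav.
Attach number plural -ki → khibothuavki.
Attach case genitive -be → khibothuavkibe.
Apply vowel harmony: khibothuavkibe → khibothuavkuba.
Apply vowel deletion: khibothuavkuba → khibothavkuba.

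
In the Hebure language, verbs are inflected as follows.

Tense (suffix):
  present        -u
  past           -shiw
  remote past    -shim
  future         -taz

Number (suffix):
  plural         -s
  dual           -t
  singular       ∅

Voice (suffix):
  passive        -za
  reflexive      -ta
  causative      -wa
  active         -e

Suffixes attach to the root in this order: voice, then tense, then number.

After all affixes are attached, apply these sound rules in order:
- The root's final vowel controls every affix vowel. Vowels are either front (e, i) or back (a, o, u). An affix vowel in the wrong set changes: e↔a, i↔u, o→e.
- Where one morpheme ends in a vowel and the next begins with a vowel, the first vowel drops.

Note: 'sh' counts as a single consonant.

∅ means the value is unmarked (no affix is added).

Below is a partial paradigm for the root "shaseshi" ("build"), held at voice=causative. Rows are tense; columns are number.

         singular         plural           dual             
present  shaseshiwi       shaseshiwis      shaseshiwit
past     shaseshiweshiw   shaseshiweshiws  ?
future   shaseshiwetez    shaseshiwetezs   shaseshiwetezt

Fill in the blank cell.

shaseshiweshiwt

Attach voice causative -wa → shaseshiwa.
Attach tense past -shiw → shaseshiwashiw.
Attach number dual -t → shaseshiwashiwt.
Apply vowel harmony: shaseshiwashiwt → shaseshiweshiwt.
Vowel deletion: no change.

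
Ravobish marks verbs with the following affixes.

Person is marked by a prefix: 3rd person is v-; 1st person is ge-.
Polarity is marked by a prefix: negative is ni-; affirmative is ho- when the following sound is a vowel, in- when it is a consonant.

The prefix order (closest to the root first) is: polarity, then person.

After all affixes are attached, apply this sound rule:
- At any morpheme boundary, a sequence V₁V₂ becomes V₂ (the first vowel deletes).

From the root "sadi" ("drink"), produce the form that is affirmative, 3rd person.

vinsadi

Attach polarity affirmative in- (before consonant 's') → insadi.
Attach person 3rd person v- → vinsadi.
Vowel deletion: no change.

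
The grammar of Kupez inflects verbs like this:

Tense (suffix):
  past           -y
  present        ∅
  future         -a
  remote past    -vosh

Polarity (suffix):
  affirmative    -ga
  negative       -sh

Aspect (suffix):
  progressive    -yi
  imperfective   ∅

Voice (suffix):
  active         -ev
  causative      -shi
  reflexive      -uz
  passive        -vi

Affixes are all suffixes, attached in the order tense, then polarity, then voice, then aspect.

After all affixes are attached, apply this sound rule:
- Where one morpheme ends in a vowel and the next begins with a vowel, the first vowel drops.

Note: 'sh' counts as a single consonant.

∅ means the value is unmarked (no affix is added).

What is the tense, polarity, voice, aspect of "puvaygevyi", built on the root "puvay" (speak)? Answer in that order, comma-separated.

present, affirmative, active, progressive

Segment: puvay-ga-ev-yi.
tense: ∅ → present.
polarity: -ga → affirmative.
voice: -ev → active.
aspect: -yi → progressive.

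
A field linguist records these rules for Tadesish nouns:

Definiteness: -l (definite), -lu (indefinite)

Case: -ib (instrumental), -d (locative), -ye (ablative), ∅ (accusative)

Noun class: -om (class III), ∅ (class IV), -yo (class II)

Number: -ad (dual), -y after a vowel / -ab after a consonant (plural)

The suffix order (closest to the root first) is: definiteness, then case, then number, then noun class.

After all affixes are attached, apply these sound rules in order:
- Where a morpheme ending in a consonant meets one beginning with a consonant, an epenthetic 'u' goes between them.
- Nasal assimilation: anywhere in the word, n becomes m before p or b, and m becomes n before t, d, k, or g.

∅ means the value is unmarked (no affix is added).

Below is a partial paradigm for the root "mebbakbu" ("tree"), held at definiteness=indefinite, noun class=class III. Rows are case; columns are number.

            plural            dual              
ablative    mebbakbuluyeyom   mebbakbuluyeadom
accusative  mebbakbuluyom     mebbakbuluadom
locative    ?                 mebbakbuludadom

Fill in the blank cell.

Attach definiteness indefinite -lu → mebbakbulu.
Attach case locative -d → mebbakbulud.
Attach number plural -ab (after consonant 'd') → mebbakbuludab.
Attach noun class class III -om → mebbakbuludabom.
Epenthesis: no change.
Nasal assimilation: no change.

mebbakbuludabom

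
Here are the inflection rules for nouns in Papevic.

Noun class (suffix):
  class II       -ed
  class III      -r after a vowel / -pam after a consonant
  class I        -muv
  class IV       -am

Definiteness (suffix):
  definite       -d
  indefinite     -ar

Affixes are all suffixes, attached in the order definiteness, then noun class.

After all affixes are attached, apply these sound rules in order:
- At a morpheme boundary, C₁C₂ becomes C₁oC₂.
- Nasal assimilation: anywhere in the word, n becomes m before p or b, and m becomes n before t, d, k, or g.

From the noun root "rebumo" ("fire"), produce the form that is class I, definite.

Attach definiteness definite -d → rebumod.
Attach noun class class I -muv → rebumodmuv.
Apply epenthesis: rebumodmuv → rebumodomuv.
Nasal assimilation: no change.

rebumodomuv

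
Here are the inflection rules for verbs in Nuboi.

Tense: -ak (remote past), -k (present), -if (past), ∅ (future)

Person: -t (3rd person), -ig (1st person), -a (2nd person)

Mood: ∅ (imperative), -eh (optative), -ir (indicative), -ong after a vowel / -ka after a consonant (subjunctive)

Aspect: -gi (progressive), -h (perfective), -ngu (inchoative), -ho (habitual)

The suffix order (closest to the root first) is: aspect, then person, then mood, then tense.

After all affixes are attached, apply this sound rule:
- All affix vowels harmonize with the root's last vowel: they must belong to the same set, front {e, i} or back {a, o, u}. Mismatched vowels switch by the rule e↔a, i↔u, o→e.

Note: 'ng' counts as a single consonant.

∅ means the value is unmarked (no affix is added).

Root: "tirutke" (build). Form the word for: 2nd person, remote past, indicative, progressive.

Attach aspect progressive -gi → tirutkegi.
Attach person 2nd person -a → tirutkegia.
Attach mood indicative -ir → tirutkegiair.
Attach tense remote past -ak → tirutkegiairak.
Apply vowel harmony: tirutkegiairak → tirutkegieirek.

tirutkegieirek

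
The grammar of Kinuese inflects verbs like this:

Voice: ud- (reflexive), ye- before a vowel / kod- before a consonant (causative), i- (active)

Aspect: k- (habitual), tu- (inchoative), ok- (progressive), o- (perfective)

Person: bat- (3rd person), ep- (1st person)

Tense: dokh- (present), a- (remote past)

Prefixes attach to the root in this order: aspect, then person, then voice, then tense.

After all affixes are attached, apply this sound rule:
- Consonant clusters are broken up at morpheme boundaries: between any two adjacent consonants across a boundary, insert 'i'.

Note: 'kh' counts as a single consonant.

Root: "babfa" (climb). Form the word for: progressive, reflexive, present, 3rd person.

dokhudibatokibabfa

Attach aspect progressive ok- → okbabfa.
Attach person 3rd person bat- → batokbabfa.
Attach voice reflexive ud- → udbatokbabfa.
Attach tense present dokh- → dokhudbatokbabfa.
Apply epenthesis: dokhudbatokbabfa → dokhudibatokibabfa.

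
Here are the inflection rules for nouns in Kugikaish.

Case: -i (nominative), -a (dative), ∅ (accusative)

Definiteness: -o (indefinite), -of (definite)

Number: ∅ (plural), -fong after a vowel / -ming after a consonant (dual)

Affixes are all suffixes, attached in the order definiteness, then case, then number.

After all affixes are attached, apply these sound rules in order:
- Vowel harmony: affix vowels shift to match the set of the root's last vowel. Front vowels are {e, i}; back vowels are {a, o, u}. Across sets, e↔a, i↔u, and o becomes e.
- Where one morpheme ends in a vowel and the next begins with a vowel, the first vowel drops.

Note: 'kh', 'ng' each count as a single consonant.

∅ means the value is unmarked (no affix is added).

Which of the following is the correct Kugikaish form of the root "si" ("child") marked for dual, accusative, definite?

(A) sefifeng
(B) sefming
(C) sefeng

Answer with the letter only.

Attach definiteness definite -of → siof.
case = accusative: zero marking, form stays siof.
Attach number dual -ming (after consonant 'f') → siofming.
Apply vowel harmony: siofming → siefming.
Apply vowel deletion: siefming → sefming.
So the correct form is sefming, option (B).
(A) sefifeng is wrong: it uses nominative instead of accusative for case.
(C) sefeng is wrong: it uses indefinite instead of definite for definiteness.

B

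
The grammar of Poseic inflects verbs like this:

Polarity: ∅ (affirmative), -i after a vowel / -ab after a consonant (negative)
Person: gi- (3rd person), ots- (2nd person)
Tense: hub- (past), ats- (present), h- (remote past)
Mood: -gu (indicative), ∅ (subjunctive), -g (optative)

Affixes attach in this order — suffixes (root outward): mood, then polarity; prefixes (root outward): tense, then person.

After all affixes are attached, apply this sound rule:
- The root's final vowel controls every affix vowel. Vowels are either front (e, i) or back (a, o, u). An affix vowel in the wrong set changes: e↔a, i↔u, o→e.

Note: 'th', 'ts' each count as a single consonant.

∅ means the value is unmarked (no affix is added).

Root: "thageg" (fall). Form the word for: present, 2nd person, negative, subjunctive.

Attach tense present ats- → atsthageg.
mood = subjunctive: zero marking, form stays atsthageg.
Attach polarity negative -ab (after consonant 'g') → atsthagegab.
Attach person 2nd person ots- → otsatsthagegab.
Apply vowel harmony: otsatsthagegab → etsetsthagegeb.

etsetsthagegeb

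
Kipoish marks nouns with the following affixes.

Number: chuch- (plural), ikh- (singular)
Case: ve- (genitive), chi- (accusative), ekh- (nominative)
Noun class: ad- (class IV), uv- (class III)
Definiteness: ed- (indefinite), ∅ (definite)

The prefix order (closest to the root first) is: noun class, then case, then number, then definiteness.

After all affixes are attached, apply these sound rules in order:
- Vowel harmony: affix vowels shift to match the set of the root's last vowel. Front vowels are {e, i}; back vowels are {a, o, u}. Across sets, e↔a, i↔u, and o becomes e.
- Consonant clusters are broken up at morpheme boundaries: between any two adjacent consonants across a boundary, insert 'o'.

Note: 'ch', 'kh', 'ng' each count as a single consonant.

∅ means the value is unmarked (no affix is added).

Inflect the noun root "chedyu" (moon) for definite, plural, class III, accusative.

Attach noun class class III uv- → uvchedyu.
Attach case accusative chi- → chiuvchedyu.
Attach number plural chuch- → chuchchiuvchedyu.
definiteness = definite: zero marking, form stays chuchchiuvchedyu.
Apply vowel harmony: chuchchiuvchedyu → chuchchuuvchedyu.
Apply epenthesis: chuchchuuvchedyu → chuchochuuvochedyu.

chuchochuuvochedyu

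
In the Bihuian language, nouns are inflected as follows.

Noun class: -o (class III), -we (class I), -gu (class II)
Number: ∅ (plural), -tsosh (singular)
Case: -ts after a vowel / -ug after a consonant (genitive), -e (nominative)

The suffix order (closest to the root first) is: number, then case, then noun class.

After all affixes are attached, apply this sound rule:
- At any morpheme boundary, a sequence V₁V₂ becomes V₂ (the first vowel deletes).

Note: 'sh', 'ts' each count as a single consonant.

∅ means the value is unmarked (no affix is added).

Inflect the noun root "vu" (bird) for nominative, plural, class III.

number = plural: zero marking, form stays vu.
Attach case nominative -e → vue.
Attach noun class class III -o → vueo.
Apply vowel deletion: vueo → vo.

vo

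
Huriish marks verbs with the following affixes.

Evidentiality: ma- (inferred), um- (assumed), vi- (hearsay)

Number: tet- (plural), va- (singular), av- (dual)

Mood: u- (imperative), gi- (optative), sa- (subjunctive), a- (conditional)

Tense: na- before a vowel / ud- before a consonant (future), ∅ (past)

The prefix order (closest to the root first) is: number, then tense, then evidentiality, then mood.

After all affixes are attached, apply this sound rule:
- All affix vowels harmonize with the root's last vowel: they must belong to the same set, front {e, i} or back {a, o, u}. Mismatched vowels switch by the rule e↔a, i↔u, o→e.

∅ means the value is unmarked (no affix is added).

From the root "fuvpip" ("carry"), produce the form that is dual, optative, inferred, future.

gimeneevfuvpip

Attach number dual av- → avfuvpip.
Attach tense future na- (before vowel 'a') → naavfuvpip.
Attach evidentiality inferred ma- → manaavfuvpip.
Attach mood optative gi- → gimanaavfuvpip.
Apply vowel harmony: gimanaavfuvpip → gimeneevfuvpip.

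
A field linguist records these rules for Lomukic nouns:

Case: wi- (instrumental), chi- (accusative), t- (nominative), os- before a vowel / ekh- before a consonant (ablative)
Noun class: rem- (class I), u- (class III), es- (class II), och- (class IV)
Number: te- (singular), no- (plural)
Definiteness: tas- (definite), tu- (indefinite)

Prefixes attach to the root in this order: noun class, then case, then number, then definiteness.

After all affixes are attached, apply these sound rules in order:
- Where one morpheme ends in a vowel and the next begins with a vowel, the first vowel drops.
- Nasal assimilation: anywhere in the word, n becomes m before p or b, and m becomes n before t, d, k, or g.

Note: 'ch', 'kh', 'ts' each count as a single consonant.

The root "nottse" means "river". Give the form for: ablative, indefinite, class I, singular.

Attach noun class class I rem- → remnottse.
Attach case ablative ekh- (before consonant 'r') → ekhremnottse.
Attach number singular te- → teekhremnottse.
Attach definiteness indefinite tu- → tuteekhremnottse.
Apply vowel deletion: tuteekhremnottse → tutekhremnottse.
Nasal assimilation: no change.

tutekhremnottse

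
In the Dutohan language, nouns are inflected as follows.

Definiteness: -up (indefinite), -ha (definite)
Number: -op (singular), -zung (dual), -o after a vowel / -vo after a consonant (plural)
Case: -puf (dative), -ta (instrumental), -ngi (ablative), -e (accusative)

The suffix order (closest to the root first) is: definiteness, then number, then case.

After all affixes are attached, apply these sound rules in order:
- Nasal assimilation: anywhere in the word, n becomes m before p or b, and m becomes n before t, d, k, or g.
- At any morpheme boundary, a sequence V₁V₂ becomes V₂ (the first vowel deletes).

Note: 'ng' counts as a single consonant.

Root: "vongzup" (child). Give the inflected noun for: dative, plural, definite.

Attach definiteness definite -ha → vongzupha.
Attach number plural -o (after vowel 'a') → vongzuphao.
Attach case dative -puf → vongzuphaopuf.
Nasal assimilation: no change.
Apply vowel deletion: vongzuphaopuf → vongzuphopuf.

vongzuphopuf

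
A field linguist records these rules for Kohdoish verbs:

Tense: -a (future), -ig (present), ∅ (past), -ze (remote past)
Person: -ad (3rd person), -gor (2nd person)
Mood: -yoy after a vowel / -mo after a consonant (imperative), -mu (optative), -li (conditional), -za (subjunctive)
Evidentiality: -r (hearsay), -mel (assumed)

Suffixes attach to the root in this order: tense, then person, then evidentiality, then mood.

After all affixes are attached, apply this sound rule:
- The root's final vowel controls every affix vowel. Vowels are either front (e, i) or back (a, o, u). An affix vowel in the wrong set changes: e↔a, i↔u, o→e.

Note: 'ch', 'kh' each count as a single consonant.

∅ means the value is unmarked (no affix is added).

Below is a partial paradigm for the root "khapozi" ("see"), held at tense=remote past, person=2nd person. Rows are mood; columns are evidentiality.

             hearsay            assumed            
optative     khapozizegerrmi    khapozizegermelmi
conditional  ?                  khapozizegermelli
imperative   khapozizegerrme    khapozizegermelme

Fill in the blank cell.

Attach tense remote past -ze → khapozize.
Attach person 2nd person -gor → khapozizegor.
Attach evidentiality hearsay -r → khapozizegorr.
Attach mood conditional -li → khapozizegorrli.
Apply vowel harmony: khapozizegorrli → khapozizegerrli.

khapozizegerrli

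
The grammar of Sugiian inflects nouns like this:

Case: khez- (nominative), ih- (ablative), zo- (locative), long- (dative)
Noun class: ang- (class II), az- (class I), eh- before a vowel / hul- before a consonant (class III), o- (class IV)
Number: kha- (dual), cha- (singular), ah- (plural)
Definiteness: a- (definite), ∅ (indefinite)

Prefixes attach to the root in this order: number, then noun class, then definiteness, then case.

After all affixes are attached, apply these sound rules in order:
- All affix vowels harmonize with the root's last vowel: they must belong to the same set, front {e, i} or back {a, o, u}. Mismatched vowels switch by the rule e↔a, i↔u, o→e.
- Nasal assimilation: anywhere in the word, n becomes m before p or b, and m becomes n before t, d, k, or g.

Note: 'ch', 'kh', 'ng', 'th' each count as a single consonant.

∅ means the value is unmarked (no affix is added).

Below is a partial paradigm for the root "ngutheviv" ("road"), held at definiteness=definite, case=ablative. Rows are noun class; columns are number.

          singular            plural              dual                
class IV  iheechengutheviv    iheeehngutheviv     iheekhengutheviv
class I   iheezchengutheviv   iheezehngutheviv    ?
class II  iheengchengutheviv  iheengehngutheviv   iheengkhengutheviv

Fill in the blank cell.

iheezkhengutheviv

Attach number dual kha- → khangutheviv.
Attach noun class class I az- → azkhangutheviv.
Attach definiteness definite a- → aazkhangutheviv.
Attach case ablative ih- → ihaazkhangutheviv.
Apply vowel harmony: ihaazkhangutheviv → iheezkhengutheviv.
Nasal assimilation: no change.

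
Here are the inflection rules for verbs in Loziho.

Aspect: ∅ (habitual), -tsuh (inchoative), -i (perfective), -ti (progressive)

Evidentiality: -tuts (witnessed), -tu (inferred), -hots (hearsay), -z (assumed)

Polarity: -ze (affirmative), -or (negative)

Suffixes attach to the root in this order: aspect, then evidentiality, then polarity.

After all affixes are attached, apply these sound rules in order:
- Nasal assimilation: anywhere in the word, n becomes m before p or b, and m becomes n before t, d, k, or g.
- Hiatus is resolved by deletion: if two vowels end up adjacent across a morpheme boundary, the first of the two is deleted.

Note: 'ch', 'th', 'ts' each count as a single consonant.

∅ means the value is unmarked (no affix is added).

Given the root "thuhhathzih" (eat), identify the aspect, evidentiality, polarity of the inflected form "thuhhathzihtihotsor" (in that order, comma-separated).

progressive, hearsay, negative

Segment: thuhhathzih-ti-hots-or.
aspect: -ti → progressive.
evidentiality: -hots → hearsay.
polarity: -or → negative.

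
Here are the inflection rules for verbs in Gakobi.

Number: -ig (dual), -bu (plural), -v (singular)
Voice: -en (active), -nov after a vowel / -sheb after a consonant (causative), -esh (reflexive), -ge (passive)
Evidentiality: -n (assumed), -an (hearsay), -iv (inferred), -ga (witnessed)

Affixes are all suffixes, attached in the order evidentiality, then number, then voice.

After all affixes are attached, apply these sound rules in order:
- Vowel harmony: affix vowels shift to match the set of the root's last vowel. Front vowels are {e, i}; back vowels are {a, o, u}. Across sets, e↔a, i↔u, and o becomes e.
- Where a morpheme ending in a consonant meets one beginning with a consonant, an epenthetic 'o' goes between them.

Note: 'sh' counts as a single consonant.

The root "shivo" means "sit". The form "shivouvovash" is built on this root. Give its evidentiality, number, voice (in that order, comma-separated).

inferred, singular, reflexive

Segment: shivo-iv-v-esh.
evidentiality: -iv → inferred.
number: -v → singular.
voice: -esh → reflexive.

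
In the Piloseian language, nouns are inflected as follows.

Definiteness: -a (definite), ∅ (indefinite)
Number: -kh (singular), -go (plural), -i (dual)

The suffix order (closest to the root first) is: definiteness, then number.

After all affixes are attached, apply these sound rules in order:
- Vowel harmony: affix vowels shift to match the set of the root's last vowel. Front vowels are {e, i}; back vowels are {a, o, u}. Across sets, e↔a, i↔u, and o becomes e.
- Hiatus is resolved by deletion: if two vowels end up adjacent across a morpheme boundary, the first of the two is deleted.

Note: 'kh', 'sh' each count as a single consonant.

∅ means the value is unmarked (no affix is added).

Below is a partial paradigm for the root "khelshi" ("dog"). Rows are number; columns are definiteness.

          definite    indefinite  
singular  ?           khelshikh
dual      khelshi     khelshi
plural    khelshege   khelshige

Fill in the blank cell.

khelshekh

Attach definiteness definite -a → khelshia.
Attach number singular -kh → khelshiakh.
Apply vowel harmony: khelshiakh → khelshiekh.
Apply vowel deletion: khelshiekh → khelshekh.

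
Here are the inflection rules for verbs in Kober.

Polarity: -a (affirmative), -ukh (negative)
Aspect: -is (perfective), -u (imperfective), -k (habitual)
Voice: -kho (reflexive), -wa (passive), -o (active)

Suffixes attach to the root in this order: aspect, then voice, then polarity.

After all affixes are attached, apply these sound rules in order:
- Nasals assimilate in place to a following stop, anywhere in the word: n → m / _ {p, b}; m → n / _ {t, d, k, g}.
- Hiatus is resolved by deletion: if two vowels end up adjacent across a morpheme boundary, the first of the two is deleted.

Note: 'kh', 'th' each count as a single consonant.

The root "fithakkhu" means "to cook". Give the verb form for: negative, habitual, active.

Attach aspect habitual -k → fithakkhuk.
Attach voice active -o → fithakkhuko.
Attach polarity negative -ukh → fithakkhukoukh.
Nasal assimilation: no change.
Apply vowel deletion: fithakkhukoukh → fithakkhukukh.

fithakkhukukh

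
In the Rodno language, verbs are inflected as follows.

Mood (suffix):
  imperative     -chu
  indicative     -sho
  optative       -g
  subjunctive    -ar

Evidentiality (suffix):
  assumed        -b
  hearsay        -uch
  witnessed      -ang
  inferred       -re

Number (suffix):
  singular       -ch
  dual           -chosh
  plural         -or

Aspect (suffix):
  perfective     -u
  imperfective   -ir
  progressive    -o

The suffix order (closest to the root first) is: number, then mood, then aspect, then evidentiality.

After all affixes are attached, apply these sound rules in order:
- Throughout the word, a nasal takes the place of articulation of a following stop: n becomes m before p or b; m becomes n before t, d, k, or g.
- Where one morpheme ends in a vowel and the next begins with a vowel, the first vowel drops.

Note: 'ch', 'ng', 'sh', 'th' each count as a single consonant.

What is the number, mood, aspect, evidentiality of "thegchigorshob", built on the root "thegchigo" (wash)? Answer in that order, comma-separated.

plural, indicative, progressive, assumed

Segment: thegchigo-or-sho-o-b.
number: -or → plural.
mood: -sho → indicative.
aspect: -o → progressive.
evidentiality: -b → assumed.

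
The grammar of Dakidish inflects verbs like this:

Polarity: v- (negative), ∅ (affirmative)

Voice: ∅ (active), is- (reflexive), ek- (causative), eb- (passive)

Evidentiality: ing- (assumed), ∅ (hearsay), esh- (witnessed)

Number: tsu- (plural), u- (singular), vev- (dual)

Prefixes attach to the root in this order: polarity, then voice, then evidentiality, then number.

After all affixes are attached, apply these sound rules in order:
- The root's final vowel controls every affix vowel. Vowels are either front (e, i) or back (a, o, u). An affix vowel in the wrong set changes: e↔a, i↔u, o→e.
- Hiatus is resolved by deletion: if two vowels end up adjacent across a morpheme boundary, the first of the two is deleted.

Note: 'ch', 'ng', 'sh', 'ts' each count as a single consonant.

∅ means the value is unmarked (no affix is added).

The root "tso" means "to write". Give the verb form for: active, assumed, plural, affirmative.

tsungtso

polarity = affirmative: zero marking, form stays tso.
voice = active: zero marking, form stays tso.
Attach evidentiality assumed ing- → ingtso.
Attach number plural tsu- → tsuingtso.
Apply vowel harmony: tsuingtso → tsuungtso.
Apply vowel deletion: tsuungtso → tsungtso.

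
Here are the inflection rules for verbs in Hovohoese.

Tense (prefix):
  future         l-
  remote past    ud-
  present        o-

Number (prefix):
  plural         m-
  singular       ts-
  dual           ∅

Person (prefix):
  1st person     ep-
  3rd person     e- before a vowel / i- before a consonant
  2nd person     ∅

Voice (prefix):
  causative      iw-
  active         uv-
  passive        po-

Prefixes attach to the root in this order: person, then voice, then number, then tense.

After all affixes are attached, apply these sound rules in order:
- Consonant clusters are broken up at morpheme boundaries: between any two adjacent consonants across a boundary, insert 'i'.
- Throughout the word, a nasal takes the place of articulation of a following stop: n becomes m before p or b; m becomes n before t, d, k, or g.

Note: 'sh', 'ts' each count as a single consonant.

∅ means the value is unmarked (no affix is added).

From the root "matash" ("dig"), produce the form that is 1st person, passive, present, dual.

Attach person 1st person ep- → epmatash.
Attach voice passive po- → poepmatash.
number = dual: zero marking, form stays poepmatash.
Attach tense present o- → opoepmatash.
Apply epenthesis: opoepmatash → opoepimatash.
Nasal assimilation: no change.

opoepimatash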